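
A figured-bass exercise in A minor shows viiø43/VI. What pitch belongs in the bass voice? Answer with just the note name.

Bb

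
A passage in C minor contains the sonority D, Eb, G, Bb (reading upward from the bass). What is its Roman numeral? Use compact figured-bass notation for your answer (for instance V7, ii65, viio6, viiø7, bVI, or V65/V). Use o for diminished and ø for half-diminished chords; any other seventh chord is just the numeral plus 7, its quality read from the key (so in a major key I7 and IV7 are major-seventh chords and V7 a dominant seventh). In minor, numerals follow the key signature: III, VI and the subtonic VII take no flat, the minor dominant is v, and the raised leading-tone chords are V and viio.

III42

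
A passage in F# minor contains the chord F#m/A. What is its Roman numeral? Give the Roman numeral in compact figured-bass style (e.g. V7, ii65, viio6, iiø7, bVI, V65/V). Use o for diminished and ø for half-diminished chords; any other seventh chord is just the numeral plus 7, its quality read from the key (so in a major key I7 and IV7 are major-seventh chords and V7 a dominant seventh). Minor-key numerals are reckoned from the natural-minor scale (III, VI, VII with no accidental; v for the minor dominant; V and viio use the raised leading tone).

The pitches F#-A-C# form a minor triad rooted on F#.
F# is scale degree 1 in F# minor, and a minor triad on that degree is written i.
With A in the bass the chord is in first inversion, so the figured bass is 6.

i6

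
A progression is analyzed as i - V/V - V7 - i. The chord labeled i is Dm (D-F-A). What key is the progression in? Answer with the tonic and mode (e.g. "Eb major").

D minor

The anchor chord is a minor triad on D, labeled i.
If D is scale degree 1 and the mode makes that degree carry a minor triad, the tonic is D and the mode is minor.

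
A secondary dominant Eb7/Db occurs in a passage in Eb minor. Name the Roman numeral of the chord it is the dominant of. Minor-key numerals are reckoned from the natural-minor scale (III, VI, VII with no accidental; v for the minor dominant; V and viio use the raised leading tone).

The chord is a dominant seventh chord on Eb.
A dominant resolves down a perfect fifth: Eb → Ab. In Eb minor, Ab is scale degree 4, i.e. iv.

iv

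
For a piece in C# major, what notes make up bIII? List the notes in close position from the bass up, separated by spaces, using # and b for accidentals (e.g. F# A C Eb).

bIII is a major triad on the lowered third degree, borrowed from the parallel minor. In C# major that root is E.
So the chord is E-G#-B, a major triad.

E G# B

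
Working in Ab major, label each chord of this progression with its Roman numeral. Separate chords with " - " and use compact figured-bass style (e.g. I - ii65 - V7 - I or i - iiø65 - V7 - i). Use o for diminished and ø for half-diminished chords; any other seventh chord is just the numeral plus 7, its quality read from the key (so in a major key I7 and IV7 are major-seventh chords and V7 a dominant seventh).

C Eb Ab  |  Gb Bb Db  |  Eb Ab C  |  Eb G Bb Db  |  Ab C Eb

C-Eb-Ab: root Ab is the tonic; major triad there is I6.
Gb-Bb-Db: major triad on Gb — chromatic; bVII (borrowed from the parallel minor).
Eb-Ab-C: major triad on Ab = scale degree 1 → I64.
Eb-G-Bb-Db: dominant seventh chord on Eb = scale degree 5 → V7.
Ab-C-Eb has root Ab, degree 1 in Ab major, so I.

I6 - bVII - I64 - V7 - I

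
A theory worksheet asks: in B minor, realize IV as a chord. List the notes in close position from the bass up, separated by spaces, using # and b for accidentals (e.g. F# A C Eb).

Scale degree 4 in B minor is E; here the chord built on it is altered to a major triad. IV is the major subdominant, borrowed from the parallel major.
So the chord is E-G#-B.

E G# B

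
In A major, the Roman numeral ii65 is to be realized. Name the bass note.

ii in A major has root B; the chord is B-D-F#-A.
The figure 65 means first inversion — the third is in the bass.

D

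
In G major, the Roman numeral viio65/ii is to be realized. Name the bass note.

The applied chord viio65/ii is rooted on G#: G#-B-D-F.
The figure 65 means first inversion — the third is in the bass.

B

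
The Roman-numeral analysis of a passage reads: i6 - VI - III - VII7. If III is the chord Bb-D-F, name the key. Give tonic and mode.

III is given as Bb-D-F — a major triad with root Bb.
III on Bb implies Bb is the mediant; that puts the tonic at G, and the uppercase numeral fits minor mode.

G minor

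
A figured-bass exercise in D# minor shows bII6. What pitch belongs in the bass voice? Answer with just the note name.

bII in D# minor has root E; the chord is E-G#-B.
The figure 6 means first inversion — the third is in the bass.

G#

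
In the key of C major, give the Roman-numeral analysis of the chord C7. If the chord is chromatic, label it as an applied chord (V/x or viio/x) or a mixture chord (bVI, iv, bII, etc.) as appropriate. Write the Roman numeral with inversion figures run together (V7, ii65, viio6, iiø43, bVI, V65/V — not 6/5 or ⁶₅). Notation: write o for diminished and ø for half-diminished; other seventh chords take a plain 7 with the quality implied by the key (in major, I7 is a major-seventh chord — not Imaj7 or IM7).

The pitches C-E-G-Bb form a dominant seventh chord rooted on C.
C is not a diatonic chord root with this quality in C major, but it lies a perfect fifth above F (IV), so the chord functions as an applied dominant of IV.

V7/IV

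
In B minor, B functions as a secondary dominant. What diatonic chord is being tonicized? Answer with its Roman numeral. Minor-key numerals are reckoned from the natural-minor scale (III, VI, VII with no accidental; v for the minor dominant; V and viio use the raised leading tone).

The chord is a major triad on B.
A dominant resolves down a perfect fifth: B → E. In B minor, E is scale degree 4, i.e. iv.

iv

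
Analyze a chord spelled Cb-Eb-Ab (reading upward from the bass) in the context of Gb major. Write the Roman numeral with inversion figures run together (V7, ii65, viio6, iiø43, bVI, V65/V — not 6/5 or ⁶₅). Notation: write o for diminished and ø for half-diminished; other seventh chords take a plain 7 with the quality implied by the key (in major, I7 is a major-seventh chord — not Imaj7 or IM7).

ii6

Stacked in thirds the chord is Ab-Cb-Eb: a minor triad on Ab.
In Gb major, Ab is the supertonic; the diatonic minor triad there is ii.
With Cb in the bass the chord is in first inversion, so the figured bass is 6.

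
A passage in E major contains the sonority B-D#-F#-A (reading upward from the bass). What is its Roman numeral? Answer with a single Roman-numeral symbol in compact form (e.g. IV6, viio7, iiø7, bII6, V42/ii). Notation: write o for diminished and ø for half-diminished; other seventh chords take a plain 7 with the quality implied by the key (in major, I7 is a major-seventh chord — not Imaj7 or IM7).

Stacked in thirds the chord is B-D#-F#-A: a dominant seventh chord on B.
In E major, B is the dominant; the diatonic dominant seventh chord there is V7.

V7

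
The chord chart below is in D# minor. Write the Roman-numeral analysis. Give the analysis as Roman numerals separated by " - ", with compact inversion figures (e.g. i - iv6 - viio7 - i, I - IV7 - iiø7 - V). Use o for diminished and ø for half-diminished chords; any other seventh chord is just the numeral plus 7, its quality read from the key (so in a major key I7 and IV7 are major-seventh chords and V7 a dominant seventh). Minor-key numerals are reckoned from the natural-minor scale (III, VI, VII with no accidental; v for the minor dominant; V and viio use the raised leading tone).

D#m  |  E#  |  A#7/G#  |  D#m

D#m: minor triad on D# = scale degree 1 → i.
E#: a major triad on E#, the applied dominant of V → V/V.
A#7/G# has root A#, degree 5 in D# minor, so V42.
D#m has root D#, degree 1 in D# minor, so i.

i - V/V - V42 - i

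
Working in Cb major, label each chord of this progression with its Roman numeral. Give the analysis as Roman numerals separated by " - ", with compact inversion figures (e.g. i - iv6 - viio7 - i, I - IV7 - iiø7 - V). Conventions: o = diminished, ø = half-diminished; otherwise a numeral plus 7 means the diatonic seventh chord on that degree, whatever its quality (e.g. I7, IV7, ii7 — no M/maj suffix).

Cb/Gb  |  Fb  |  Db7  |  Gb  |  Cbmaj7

I64 - IV - V7/V - V - I7

Cb/Gb: root Cb is the tonic; major triad there is I64.
Fb: root Fb is the subdominant; major triad there is IV.
Db7: chromatic; Db is V of V, so V7/V.
Gb: major triad on Gb = scale degree 5 → V.
Cbmaj7: major seventh chord on Cb = scale degree 1 → I7.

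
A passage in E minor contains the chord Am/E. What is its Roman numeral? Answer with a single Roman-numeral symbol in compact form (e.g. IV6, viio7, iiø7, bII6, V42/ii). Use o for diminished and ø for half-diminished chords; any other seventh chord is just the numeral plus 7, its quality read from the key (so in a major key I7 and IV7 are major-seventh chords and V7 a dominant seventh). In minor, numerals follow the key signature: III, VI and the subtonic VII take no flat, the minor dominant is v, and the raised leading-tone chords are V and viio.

iv64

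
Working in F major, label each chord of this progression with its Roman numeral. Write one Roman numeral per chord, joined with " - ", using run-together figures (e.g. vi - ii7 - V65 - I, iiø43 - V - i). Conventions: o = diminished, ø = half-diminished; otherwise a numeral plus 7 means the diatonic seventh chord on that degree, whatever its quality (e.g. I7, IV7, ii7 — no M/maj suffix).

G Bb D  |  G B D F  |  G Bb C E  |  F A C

G-Bb-D: minor triad on G = scale degree 2 → ii.
G-B-D-F: a dominant seventh chord on G, the applied dominant of V → V7/V.
G-Bb-C-E: dominant seventh chord on C = scale degree 5 → V43.
F-A-C: root F is the tonic; major triad there is I.

ii - V7/V - V43 - I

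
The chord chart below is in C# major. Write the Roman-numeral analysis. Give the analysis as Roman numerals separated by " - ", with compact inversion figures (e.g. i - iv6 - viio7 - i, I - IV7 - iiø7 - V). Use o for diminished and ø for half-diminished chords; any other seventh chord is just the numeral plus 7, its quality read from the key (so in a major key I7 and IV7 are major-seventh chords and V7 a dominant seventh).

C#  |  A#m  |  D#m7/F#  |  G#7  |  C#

I - vi - ii65 - V7 - I

C#: root C# is the tonic; major triad there is I.
A#m: root A# is the submediant; minor triad there is vi.
D#m7/F#: minor seventh chord on D# = scale degree 2 → ii65.
G#7: dominant seventh chord on G# = scale degree 5 → V7.
C#: major triad on C# = scale degree 1 → I.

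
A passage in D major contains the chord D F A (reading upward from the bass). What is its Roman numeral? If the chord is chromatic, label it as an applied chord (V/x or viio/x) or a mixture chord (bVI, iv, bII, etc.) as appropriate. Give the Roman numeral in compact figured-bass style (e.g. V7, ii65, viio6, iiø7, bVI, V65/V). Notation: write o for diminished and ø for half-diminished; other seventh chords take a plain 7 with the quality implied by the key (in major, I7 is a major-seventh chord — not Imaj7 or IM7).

The pitches D-F-A form a minor triad rooted on D.
D is the first degree of D major. This is the minor tonic, borrowed from the parallel minor.

i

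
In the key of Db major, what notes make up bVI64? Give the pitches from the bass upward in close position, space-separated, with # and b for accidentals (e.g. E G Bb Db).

Fb Bbb Db

Scale degree 6 in Db major is Bb; lowering it a half step gives Bbb. bVI64 is a major triad on the lowered sixth degree, borrowed from the parallel minor.
So the chord is Bbb-Db-Fb.
With the 64 figure the chord is in second inversion; from the bass Fb upward in close position it reads Fb-Bbb-Db.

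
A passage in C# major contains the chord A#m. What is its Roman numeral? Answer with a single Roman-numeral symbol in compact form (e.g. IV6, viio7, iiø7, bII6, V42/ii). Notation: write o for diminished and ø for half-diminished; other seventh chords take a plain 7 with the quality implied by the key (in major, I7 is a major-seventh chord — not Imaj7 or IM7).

vi

The pitches A#-C#-E# form a minor triad rooted on A#.
A# is scale degree 6 in C# major, and a minor triad on that degree is written vi.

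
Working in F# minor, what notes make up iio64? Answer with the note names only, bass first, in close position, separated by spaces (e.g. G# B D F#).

D G# B

In F# minor, the second degree is G#, and the diatonic chord built there is a diminished triad.
Stacking thirds from G# gives G#-B-D.
With the 64 figure the chord is in second inversion; from the bass D upward in close position it reads D-G#-B.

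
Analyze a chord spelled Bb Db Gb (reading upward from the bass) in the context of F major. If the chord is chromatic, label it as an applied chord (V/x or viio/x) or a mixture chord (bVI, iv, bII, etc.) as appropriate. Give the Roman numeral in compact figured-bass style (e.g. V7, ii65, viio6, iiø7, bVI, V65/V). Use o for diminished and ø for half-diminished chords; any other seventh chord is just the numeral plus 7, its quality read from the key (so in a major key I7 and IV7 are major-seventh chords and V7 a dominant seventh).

bII6

The pitches Gb-Bb-Db form a major triad rooted on Gb.
Gb is the lowered second degree of F major (diatonic 2 would be G). This is the Neapolitan sixth — a major triad on the lowered second degree, here in its customary first inversion.
With Bb in the bass the chord is in first inversion, so the figured bass is 6.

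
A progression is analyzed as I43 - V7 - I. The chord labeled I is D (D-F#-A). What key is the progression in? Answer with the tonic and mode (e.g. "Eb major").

D major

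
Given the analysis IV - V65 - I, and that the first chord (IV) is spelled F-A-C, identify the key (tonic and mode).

C major

IV is given as F-A-C — a major triad with root F.
If F is scale degree 4 and the mode makes that degree carry a major triad, the tonic is C and the mode is major.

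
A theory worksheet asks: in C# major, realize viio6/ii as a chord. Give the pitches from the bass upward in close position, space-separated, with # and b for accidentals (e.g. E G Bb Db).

E# G# C##

The slash marks an applied leading-tone chord: viio of ii. In C# major, ii is D#, so the leading tone to it is C##, a half step below.
Building a diminished triad on C## gives C##-E#-G#.
With the 6 figure the chord is in first inversion; from the bass E# upward in close position it reads E#-G#-C##.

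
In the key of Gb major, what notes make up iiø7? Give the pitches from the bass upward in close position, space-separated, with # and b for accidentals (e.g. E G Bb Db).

Ab Cb Ebb Gb

iiø7 is the half-diminished supertonic seventh, borrowed from the parallel minor. In Gb major that root is Ab.
So the chord is Ab-Cb-Ebb-Gb.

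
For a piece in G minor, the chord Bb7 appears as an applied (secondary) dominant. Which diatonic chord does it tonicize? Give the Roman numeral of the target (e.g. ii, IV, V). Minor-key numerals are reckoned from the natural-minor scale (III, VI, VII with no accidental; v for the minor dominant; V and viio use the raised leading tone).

The chord is a dominant seventh chord on Bb.
A dominant resolves down a perfect fifth: Bb → Eb. In G minor, Eb is scale degree 6, i.e. VI.

VI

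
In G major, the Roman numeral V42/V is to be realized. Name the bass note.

G

The applied chord V42/V is rooted on A: A-C#-E-G.
The figure 42 means third inversion — the seventh is in the bass.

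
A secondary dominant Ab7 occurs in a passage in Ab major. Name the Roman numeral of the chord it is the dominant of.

The chord is a dominant seventh chord on Ab.
A dominant resolves down a perfect fifth: Ab → Db. In Ab major, Db is scale degree 4, i.e. IV.

IV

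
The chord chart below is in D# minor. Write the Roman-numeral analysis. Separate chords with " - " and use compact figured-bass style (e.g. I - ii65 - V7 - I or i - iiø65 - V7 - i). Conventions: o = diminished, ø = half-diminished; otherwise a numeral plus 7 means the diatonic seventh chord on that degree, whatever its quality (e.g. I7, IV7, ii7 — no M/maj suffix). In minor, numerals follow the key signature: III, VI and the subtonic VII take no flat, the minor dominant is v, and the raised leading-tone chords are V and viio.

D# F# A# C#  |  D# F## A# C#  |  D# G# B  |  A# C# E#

D#-F#-A#-C#: root D# is the tonic; minor seventh chord there is i7.
D#-F##-A#-C# is the secondary dominant of iv (dominant seventh chord on D#): V7/iv.
D#-G#-B has root G#, degree 4 in D# minor, so iv64.
A#-C#-E#: root A# is the dominant; minor triad there is v.

i7 - V7/iv - iv64 - v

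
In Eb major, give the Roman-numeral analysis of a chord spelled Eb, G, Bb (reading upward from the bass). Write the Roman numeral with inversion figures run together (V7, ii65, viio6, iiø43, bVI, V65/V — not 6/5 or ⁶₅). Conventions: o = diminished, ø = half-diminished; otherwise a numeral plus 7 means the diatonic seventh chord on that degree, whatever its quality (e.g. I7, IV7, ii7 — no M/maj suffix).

Stacked in thirds the chord is Eb-G-Bb: a major triad on Eb.
Eb is scale degree 1 in Eb major, and a major triad on that degree is written I.

I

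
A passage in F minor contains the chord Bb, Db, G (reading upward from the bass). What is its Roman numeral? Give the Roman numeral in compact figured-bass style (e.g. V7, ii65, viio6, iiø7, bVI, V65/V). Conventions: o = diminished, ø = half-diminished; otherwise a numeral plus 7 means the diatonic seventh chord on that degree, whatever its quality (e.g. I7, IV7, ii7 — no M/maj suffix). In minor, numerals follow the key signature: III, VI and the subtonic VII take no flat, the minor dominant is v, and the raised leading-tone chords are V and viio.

iio6

The pitches G-Bb-Db form a diminished triad rooted on G.
In F minor, G is the supertonic; the diatonic diminished triad there is iio.
With Bb in the bass the chord is in first inversion, so the figured bass is 6.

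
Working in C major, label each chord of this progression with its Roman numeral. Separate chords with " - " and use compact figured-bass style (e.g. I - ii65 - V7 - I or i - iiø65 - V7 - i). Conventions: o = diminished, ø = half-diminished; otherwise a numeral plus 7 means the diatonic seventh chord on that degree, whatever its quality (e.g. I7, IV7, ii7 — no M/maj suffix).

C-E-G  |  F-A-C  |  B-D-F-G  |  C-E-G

C-E-G has root C, degree 1 in C major, so I.
F-A-C: root F is the subdominant; major triad there is IV.
B-D-F-G: root G is the dominant; dominant seventh chord there is V65.
C-E-G: major triad on C = scale degree 1 → I.

I - IV - V65 - I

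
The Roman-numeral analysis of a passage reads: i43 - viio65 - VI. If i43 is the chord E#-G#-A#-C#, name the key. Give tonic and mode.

A# minor

The anchor chord is a minor seventh chord on A#, labeled i43.
If A# is scale degree 1 and the mode makes that degree carry a minor seventh chord, the tonic is A# and the mode is minor.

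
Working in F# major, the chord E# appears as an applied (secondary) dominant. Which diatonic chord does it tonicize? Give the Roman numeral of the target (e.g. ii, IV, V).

The chord is a major triad on E#.
A dominant resolves down a perfect fifth: E# → A#. In F# major, A# is scale degree 3, i.e. iii.

iii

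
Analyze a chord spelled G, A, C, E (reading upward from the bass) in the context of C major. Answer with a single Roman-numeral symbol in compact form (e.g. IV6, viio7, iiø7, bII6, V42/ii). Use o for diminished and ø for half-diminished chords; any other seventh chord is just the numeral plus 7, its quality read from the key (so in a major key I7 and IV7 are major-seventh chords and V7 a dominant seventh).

vi42

Stacked in thirds the chord is A-C-E-G: a minor seventh chord on A.
A is scale degree 6 in C major, and a minor seventh chord on that degree is written vi7.
With G in the bass the chord is in third inversion, so the figured bass is 42.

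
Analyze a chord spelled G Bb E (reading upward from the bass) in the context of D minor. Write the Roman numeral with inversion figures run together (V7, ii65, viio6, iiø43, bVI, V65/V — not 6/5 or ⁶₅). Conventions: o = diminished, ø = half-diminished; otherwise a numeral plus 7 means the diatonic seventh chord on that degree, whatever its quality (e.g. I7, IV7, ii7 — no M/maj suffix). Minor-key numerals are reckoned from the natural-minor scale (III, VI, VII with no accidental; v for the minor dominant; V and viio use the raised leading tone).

iio6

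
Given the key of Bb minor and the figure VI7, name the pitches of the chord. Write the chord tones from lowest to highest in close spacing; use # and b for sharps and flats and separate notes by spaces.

The numeral's case and figure indicate a major seventh chord. In Bb minor its root, the sixth degree, is Gb.
That chord is spelled Gb-Bb-Db-F.

Gb Bb Db F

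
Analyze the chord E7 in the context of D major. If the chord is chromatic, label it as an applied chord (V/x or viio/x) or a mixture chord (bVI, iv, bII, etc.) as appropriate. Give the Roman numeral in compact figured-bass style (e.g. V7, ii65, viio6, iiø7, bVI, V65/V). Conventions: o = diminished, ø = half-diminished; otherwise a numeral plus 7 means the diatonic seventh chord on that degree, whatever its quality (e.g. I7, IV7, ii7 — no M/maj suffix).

V7/V

The pitches E-G#-B-D form a dominant seventh chord rooted on E.
E is not a diatonic chord root with this quality in D major, but it lies a perfect fifth above A (V), so the chord functions as an applied dominant of V.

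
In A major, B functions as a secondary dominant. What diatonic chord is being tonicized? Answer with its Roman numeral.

The chord is a major triad on B.
A dominant resolves down a perfect fifth: B → E. In A major, E is scale degree 5, i.e. V.

V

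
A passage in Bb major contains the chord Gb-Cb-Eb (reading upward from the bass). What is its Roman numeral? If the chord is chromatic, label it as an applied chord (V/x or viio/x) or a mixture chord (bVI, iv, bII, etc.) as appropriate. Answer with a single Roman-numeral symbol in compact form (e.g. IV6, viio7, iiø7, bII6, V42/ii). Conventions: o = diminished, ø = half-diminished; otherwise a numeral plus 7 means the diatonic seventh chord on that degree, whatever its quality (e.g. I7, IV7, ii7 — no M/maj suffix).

bII64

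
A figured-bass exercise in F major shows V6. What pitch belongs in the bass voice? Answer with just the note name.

E

V in F major has root C; the chord is C-E-G.
The figure 6 means first inversion — the third is in the bass.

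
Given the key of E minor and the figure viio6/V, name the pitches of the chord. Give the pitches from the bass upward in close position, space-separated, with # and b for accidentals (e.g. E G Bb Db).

The slash marks an applied leading-tone chord: viio of V. In E minor, V is B, so the leading tone to it is A#, a half step below.
Building a diminished triad on A# gives A#-C#-E.
The figured bass 6 indicates first inversion, placing the third (C#) in the bass: C#-E-A#.

C# E A#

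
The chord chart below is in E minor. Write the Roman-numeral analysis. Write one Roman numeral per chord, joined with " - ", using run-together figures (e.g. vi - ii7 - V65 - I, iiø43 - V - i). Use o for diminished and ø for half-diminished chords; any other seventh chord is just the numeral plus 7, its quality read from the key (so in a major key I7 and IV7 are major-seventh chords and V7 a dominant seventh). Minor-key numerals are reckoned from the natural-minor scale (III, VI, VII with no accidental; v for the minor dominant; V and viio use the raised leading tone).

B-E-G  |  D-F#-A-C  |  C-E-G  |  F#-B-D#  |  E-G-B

B-E-G: root E is the tonic; minor triad there is i64.
D-F#-A-C has root D, degree 7 in E minor, so VII7.
C-E-G: major triad on C = scale degree 6 → VI.
F#-B-D# has root B, degree 5 in E minor, so V64.
E-G-B: minor triad on E = scale degree 1 → i.

i64 - VII7 - VI - V64 - i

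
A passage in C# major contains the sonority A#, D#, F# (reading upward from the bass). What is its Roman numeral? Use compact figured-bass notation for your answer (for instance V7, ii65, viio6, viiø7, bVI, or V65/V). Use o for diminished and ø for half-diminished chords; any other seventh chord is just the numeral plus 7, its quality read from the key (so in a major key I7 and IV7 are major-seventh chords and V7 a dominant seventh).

Stacked in thirds the chord is D#-F#-A#: a minor triad on D#.
In C# major, D# is the supertonic; the diatonic minor triad there is ii.
With A# in the bass the chord is in second inversion, so the figured bass is 64.

ii64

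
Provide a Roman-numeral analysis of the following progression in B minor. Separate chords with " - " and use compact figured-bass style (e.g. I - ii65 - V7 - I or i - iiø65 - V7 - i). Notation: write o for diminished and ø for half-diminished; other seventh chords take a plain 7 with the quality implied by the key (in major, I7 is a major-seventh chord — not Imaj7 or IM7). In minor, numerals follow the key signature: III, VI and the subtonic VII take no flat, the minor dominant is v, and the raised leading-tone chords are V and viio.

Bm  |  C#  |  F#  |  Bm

i - V/V - V - i

Bm: root B is the tonic; minor triad there is i.
C# is the secondary dominant of V (major triad on C#): V/V.
F#: major triad on F# = scale degree 5 → V.
Bm: minor triad on B = scale degree 1 → i.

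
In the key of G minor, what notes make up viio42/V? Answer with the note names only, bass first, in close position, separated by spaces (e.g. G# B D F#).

Bb C# E G

The slash marks an applied leading-tone chord: viio of V. In G minor, V is D, so the leading tone to it is C#, a half step below.
Building a fully diminished seventh chord on C# gives C#-E-G-Bb.
With the 42 figure the chord is in third inversion; from the bass Bb upward in close position it reads Bb-C#-E-G.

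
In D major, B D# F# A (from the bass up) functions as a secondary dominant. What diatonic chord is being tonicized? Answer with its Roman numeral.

ii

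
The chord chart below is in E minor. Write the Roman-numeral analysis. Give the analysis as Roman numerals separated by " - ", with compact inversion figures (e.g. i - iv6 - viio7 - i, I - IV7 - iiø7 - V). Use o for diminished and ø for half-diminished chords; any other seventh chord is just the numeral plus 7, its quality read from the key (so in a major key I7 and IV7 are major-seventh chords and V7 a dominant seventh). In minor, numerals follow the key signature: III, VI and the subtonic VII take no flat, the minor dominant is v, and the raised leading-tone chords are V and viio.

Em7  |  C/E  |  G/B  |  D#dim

Em7: minor seventh chord on E = scale degree 1 → i7.
C/E: major triad on C = scale degree 6 → VI6.
G/B: major triad on G = scale degree 3 → III6.
D#dim: root D# is the leading tone; diminished triad there is viio.

i7 - VI6 - III6 - viio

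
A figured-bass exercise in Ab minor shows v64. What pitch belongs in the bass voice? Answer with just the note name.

Bb

v in Ab minor has root Eb; the chord is Eb-Gb-Bb.
The figure 64 means second inversion — the fifth is in the bass.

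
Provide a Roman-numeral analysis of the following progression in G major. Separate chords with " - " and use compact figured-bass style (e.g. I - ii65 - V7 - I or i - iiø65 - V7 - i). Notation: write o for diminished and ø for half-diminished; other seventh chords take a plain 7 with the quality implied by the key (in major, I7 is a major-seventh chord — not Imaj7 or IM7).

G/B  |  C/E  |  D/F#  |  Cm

G/B: major triad on G = scale degree 1 → I6.
C/E: major triad on C = scale degree 4 → IV6.
D/F#: major triad on D = scale degree 5 → V6.
Cm: C with this quality isn't in the key; it's iv, borrowed from the parallel minor.

I6 - IV6 - V6 - iv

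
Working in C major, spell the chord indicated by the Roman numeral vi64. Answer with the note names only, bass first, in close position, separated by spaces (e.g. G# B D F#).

E A C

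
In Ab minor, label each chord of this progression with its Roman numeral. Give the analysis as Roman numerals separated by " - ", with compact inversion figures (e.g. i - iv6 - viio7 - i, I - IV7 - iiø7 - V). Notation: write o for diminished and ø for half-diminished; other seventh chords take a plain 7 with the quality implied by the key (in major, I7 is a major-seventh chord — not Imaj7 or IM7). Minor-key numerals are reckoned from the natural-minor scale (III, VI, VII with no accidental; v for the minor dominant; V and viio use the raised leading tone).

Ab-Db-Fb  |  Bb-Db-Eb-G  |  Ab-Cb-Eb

iv64 - V43 - i

Ab-Db-Fb has root Db, degree 4 in Ab minor, so iv64.
Bb-Db-Eb-G: dominant seventh chord on Eb = scale degree 5 → V43.
Ab-Cb-Eb: minor triad on Ab = scale degree 1 → i.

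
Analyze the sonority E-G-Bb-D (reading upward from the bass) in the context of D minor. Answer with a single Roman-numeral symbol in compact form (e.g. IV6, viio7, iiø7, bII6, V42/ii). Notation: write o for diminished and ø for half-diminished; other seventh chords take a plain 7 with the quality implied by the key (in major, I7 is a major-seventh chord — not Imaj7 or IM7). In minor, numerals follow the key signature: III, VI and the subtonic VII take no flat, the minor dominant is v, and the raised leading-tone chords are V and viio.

The pitches E-G-Bb-D form a half-diminished seventh chord rooted on E.
E is scale degree 2 in D minor, and a half-diminished seventh chord on that degree is written iiø7.

iiø7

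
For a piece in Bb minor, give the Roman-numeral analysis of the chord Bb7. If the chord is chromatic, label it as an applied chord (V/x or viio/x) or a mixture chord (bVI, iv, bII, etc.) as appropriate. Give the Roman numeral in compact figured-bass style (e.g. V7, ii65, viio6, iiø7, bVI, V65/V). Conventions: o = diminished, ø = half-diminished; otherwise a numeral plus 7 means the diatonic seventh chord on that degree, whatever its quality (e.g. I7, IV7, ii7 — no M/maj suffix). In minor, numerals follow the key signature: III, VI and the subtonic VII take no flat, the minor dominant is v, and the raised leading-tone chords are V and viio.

V7/iv

The pitches Bb-D-F-Ab form a dominant seventh chord rooted on Bb.
Bb is not a diatonic chord root with this quality in Bb minor, but it lies a perfect fifth above Eb (iv), so the chord functions as an applied dominant of iv.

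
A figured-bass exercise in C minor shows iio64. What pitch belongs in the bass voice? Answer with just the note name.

iio in C minor has root D; the chord is D-F-Ab.
The figure 64 means second inversion — the fifth is in the bass.

Ab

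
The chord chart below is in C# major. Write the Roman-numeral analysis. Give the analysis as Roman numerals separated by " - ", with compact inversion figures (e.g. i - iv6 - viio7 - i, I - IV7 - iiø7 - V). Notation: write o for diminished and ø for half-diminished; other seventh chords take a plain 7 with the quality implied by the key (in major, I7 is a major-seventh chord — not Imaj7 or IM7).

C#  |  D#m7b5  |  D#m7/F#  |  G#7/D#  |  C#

I - iiø7 - ii65 - V43 - I

C# has root C#, degree 1 in C# major, so I.
D#m7b5 is non-diatonic — iiø7, a mixture chord from C# minor.
D#m7/F#: root D# is the supertonic; minor seventh chord there is ii65.
G#7/D#: dominant seventh chord on G# = scale degree 5 → V43.
C#: root C# is the tonic; major triad there is I.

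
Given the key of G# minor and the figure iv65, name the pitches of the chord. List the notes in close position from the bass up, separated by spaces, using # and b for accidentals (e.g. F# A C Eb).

The numeral's case and figure indicate a minor seventh chord. In G# minor its root, the fourth degree, is C#.
That chord is spelled C#-E-G#-B.
The figured bass 65 indicates first inversion, placing the third (E) in the bass: E-G#-B-C#.

E G# B C#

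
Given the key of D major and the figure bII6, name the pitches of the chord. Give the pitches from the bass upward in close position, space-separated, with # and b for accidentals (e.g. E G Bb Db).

Scale degree 2 in D major is E; lowering it a half step gives Eb. bII6 is the Neapolitan sixth — a major triad on the lowered second degree, here in its customary first inversion.
So the chord is Eb-G-Bb, a major triad.
With the 6 figure the chord is in first inversion; from the bass G upward in close position it reads G-Bb-Eb.

G Bb Eb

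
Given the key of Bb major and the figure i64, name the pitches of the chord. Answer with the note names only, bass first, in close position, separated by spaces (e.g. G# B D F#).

F Bb Db

i64 is the minor tonic, borrowed from the parallel minor. In Bb major that root is Bb.
So the chord is Bb-Db-F, a minor triad.
With the 64 figure the chord is in second inversion; from the bass F upward in close position it reads F-Bb-Db.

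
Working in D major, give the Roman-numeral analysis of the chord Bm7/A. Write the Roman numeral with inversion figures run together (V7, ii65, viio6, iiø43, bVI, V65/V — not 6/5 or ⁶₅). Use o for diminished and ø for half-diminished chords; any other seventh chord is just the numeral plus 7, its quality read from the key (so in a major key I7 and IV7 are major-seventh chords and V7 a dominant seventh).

Stacked in thirds the chord is B-D-F#-A: a minor seventh chord on B.
In D major, B is the submediant; the diatonic minor seventh chord there is vi7.
With A in the bass the chord is in third inversion, so the figured bass is 42.

vi42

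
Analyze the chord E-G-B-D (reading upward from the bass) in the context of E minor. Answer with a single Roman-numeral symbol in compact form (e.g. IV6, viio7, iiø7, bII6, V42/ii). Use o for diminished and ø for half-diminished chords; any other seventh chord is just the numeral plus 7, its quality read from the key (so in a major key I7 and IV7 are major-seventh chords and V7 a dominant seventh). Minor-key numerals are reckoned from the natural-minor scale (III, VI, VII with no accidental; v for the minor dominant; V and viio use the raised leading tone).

The pitches E-G-B-D form a minor seventh chord rooted on E.
In E minor, E is the tonic; the diatonic minor seventh chord there is i7.

i7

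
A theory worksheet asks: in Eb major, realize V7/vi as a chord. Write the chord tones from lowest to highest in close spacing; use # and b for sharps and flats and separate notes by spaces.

G B D F

V7/vi is a secondary dominant — the dominant seventh of vi. vi in Eb major is C, so the applied chord's root is G, a perfect fifth above.
Building a dominant seventh chord on G gives G-B-D-F.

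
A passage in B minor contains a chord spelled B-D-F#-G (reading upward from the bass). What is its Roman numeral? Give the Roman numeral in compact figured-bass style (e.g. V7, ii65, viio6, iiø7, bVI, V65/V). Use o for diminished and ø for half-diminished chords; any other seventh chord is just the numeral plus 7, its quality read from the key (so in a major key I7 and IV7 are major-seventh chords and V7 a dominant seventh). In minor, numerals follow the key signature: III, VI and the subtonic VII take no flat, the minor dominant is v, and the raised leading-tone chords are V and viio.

VI65

The pitches G-B-D-F# form a major seventh chord rooted on G.
In B minor, G is the submediant; the diatonic major seventh chord there is VI7.
With B in the bass the chord is in first inversion, so the figured bass is 65.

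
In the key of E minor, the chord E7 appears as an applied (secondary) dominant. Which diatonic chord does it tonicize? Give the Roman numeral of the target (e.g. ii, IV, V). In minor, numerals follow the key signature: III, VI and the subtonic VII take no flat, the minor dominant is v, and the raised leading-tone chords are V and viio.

iv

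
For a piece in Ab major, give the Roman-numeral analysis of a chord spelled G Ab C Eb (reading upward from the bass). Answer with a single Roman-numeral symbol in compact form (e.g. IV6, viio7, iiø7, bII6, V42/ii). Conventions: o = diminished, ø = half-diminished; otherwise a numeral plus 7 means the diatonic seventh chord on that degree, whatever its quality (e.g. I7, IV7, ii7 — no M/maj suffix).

I42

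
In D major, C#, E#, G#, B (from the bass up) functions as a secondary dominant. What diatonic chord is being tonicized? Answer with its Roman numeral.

iii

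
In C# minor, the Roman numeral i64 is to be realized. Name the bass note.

i in C# minor has root C#; the chord is C#-E-G#.
The figure 64 means second inversion — the fifth is in the bass.

G#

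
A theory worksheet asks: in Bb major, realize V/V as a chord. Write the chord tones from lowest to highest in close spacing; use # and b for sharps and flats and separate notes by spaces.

C E G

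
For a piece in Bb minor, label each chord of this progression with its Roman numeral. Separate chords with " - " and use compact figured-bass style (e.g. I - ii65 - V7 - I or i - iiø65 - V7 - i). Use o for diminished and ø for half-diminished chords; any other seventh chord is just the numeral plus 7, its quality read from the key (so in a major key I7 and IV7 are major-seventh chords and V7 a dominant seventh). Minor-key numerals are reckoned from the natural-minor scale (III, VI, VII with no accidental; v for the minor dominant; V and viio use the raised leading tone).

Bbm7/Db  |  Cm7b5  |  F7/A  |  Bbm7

i65 - iiø7 - V65 - i7

Bbm7/Db: root Bb is the tonic; minor seventh chord there is i65.
Cm7b5: root C is the supertonic; half-diminished seventh chord there is iiø7.
F7/A has root F, degree 5 in Bb minor, so V65.
Bbm7: minor seventh chord on Bb = scale degree 1 → i7.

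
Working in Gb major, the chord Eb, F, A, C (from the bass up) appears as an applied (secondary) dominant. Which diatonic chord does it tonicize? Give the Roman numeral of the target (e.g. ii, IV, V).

iii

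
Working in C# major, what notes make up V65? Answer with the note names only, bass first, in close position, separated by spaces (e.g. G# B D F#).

B# D# F# G#

In C# major, the dominant is G#, and the diatonic chord built there is a dominant seventh chord.
That chord is spelled G#-B#-D#-F#.
The figured bass 65 indicates first inversion, placing the third (B#) in the bass: B#-D#-F#-G#.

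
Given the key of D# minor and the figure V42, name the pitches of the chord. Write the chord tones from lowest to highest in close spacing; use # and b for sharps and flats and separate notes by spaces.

In D# minor, the fifth degree is A#. The dominant is major (leading tone raised), so V is a dominant seventh chord.
That chord is spelled A#-C##-E#-G#.
With the 42 figure the chord is in third inversion; from the bass G# upward in close position it reads G#-A#-C##-E#.

G# A# C## E#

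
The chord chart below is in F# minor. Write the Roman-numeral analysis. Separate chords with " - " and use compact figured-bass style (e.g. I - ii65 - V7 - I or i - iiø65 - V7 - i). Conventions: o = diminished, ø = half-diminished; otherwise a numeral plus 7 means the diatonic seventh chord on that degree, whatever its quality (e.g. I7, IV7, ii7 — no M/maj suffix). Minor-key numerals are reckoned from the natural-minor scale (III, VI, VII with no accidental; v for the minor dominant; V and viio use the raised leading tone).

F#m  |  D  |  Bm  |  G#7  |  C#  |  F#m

i - VI - iv - V7/V - V - i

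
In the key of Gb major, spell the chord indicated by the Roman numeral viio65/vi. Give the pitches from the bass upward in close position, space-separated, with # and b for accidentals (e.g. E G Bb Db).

viio65/vi is a secondary leading-tone chord. The target vi is Eb in Gb major; the applied chord is rooted a semitone below, on D.
Building a fully diminished seventh chord on D gives D-F-Ab-Cb.
With the 65 figure the chord is in first inversion; from the bass F upward in close position it reads F-Ab-Cb-D.

F Ab Cb D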